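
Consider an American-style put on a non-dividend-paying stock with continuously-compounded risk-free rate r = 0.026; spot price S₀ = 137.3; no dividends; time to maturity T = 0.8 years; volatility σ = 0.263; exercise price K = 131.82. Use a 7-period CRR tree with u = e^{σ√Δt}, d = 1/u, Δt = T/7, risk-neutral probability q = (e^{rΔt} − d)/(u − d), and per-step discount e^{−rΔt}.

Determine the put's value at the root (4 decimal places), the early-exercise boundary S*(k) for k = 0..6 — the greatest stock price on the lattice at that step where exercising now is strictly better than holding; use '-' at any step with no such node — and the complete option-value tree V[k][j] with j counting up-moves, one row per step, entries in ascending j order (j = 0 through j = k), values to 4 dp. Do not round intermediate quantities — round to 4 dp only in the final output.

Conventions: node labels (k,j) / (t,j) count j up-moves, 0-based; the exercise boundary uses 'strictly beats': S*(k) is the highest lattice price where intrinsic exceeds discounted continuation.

Δt=0.11429  u=1.09298  d=0.91493  q=0.49450  discount=0.99703
step 7 (expiry): payoffs max(K−S,0) = 58.1352 43.7953 26.6648 6.2004 0.0000 0.0000 0.0000 0.0000
step 6: (k=6,j=0): S=80.5362, K−S=51.2838, hold=50.8927 ⇒ V=51.2838 exercise | (k=6,j=1): S=96.2094, K−S=35.6106, hold=35.2195 ⇒ V=35.6106 exercise | (k=6,j=2): S=114.9328, K−S=16.8872, hold=16.4961 ⇒ V=16.8872 exercise | (k=6,j=3): S=137.3000, K−S=0.0000, hold=3.1250 ⇒ V=3.1250 continue | (k=6,j=4): S=164.0201, K−S=0.0000, hold=0.0000 ⇒ V=0.0000 continue | (k=6,j=5): S=195.9401, K−S=0.0000, hold=0.0000 ⇒ V=0.0000 continue | (k=6,j=6): S=234.0722, K−S=0.0000, hold=0.0000 ⇒ V=0.0000 continue  boundary S*=114.9328
step 5: (k=5,j=0): S=88.0247, K−S=43.7953, hold=43.4042 ⇒ V=43.7953 exercise | (k=5,j=1): S=105.1552, K−S=26.6648, hold=26.2737 ⇒ V=26.6648 exercise | (k=5,j=2): S=125.6196, K−S=6.2004, hold=10.0519 ⇒ V=10.0519 continue | (k=5,j=3): S=150.0665, K−S=0.0000, hold=1.5750 ⇒ V=1.5750 continue | (k=5,j=4): S=179.2711, K−S=0.0000, hold=0.0000 ⇒ V=0.0000 continue | (k=5,j=5): S=214.1592, K−S=0.0000, hold=0.0000 ⇒ V=0.0000 continue  boundary S*=105.1552
step 4: (k=4,j=0): S=96.2094, K−S=35.6106, hold=35.2195 ⇒ V=35.6106 exercise | (k=4,j=1): S=114.9328, K−S=16.8872, hold=18.3949 ⇒ V=18.3949 continue | (k=4,j=2): S=137.3000, K−S=0.0000, hold=5.8427 ⇒ V=5.8427 continue | (k=4,j=3): S=164.0201, K−S=0.0000, hold=0.7938 ⇒ V=0.7938 continue | (k=4,j=4): S=195.9401, K−S=0.0000, hold=0.0000 ⇒ V=0.0000 continue  boundary S*=96.2094
step 3: (k=3,j=0): S=105.1552, K−S=26.6648, hold=27.0170 ⇒ V=27.0170 continue | (k=3,j=1): S=125.6196, K−S=6.2004, hold=12.1517 ⇒ V=12.1517 continue | (k=3,j=2): S=150.0665, K−S=0.0000, hold=3.3361 ⇒ V=3.3361 continue | (k=3,j=3): S=179.2711, K−S=0.0000, hold=0.4001 ⇒ V=0.4001 continue  boundary S*=-
step 2: (k=2,j=0): S=114.9328, K−S=16.8872, hold=19.6078 ⇒ V=19.6078 continue | (k=2,j=1): S=137.3000, K−S=0.0000, hold=7.7692 ⇒ V=7.7692 continue | (k=2,j=2): S=164.0201, K−S=0.0000, hold=1.8786 ⇒ V=1.8786 continue  boundary S*=-
step 1: (k=1,j=0): S=125.6196, K−S=6.2004, hold=13.7128 ⇒ V=13.7128 continue | (k=1,j=1): S=150.0665, K−S=0.0000, hold=4.8419 ⇒ V=4.8419 continue  boundary S*=-
step 0: (k=0,j=0): S=137.3000, K−S=0.0000, hold=9.2985 ⇒ V=9.2985 continue  boundary S*=-

price = 9.2985
boundary = - - - - 96.2094 105.1552 114.9328
tree:
9.2985
13.7128 4.8419
19.6078 7.7692 1.8786
27.0170 12.1517 3.3361 0.4001
35.6106 18.3949 5.8427 0.7938 0.0000
43.7953 26.6648 10.0519 1.5750 0.0000 0.0000
51.2838 35.6106 16.8872 3.1250 0.0000 0.0000 0.0000
58.1352 43.7953 26.6648 6.2004 0.0000 0.0000 0.0000 0.0000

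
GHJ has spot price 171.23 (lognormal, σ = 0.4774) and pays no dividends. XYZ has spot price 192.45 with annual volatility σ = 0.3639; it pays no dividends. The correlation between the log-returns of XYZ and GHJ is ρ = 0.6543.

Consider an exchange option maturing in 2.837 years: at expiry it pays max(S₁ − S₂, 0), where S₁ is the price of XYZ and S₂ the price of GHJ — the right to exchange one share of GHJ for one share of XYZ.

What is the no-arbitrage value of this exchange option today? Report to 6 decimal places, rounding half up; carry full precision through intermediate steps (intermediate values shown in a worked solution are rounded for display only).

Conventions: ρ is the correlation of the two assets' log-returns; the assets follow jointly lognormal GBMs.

exchange price = 55.245086

σ_eff = √(σ₁² + σ₂² − 2ρσ₁σ₂) = √(0.3639² + 0.4774² − 2·0.6543·0.3639·0.4774) = 0.364687
d₁ = (ln(S₁/S₂) + (q₂ − q₁ + σ_eff²/2)T) / (σ_eff√T) = (ln(192.45/171.23) + (0.0 − 0.0 + 0.066498)·2.837) / 0.614256 = 0.497323
d₂ = d₁ − σ_eff√T = 0.497323 − 0.614256 = -0.116933
N(d₁) = 0.690520,  N(d₂) = 0.453457
V = S₁·e^{−q₁T}·N(d₁) − S₂·e^{−q₂T}·N(d₂) = 132.890481 − 77.645395 = 55.245086
Key observation: pricing in GHJ-units makes this a unit-strike call on the ratio S₁/S₂ — the risk-free rate cancels and cannot affect the value.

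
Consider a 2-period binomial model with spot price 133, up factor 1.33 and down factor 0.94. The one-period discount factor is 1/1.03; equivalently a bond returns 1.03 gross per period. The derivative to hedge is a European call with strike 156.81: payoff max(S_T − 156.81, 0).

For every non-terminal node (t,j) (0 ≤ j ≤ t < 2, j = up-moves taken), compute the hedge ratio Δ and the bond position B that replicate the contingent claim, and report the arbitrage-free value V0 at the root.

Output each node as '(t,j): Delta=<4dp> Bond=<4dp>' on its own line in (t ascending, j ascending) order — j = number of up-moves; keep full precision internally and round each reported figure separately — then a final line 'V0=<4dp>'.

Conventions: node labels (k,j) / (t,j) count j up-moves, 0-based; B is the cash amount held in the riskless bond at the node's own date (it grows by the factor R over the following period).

Risk-neutral probability p* = (R−d)/(u−d) = (1.03−0.94)/(1.33−0.94) = 0.2308.
Payoffs at expiry: V(2,0)=0.0000, V(2,1)=9.4666, V(2,2)=78.4537
  t=1,j=0: stock 125.0200 → up 166.2766 (V=9.4666), down 117.5188 (V=0.0000). Price 2.1210; hedge Δ=0.1942, bond B=-22.1524.
  t=1,j=1: stock 176.8900 → up 235.2637 (V=78.4537), down 166.2766 (V=9.4666). Price 24.6473; hedge Δ=1.0000, bond B=-152.2427.
  t=0,j=0: stock 133.0000 → up 176.8900 (V=24.6473), down 125.0200 (V=2.1210). Price 7.1062; hedge Δ=0.4343, bond B=-50.6536.
Check: Δ(0,0)·S0 + B(0,0) = 7.1062 = V0.

(0,0): Delta=0.4343 Bond=-50.6536
(1,0): Delta=0.1942 Bond=-22.1524
(1,1): Delta=1.0000 Bond=-152.2427
V0=7.1062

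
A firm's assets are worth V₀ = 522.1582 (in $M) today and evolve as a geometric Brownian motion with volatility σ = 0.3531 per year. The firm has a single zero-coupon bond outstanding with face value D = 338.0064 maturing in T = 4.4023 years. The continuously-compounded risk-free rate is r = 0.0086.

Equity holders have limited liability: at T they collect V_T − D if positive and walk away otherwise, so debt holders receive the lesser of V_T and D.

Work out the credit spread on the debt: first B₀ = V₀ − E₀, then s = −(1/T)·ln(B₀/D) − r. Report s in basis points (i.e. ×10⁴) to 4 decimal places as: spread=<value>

spread=351.1332

Work the structural quantities from V₀ = 522.1582 against face 338.0064:
d₁ = [ln(V₀/D) + (r + σ²/2)T] / (σ√T)
   = [ln(522.1582/338.0064) + (0.0086 + 0.5·0.3531²)·4.4023] / (0.3531·√4.4023)
   = [0.434906 + 0.312298] / 0.740862 = 1.008560
d₂ = d₁ − σ√T = 1.008560 − 0.740862 = 0.267698
N(d₁) = 0.843407,  N(d₂) = 0.605534,  e^(−rT) = 0.962848
E₀ = V₀·N(d₁) − D·e^(−rT)·N(d₂)
   = 522.1582·0.843407 − 338.0064·0.962848·0.605534 = 243.321678
B₀ = V₀ − E₀ = 522.1582 − 243.321678 = 278.836522
spread = −(1/T)·ln(B₀/D) − r = −(1/4.4023)·ln(278.836522/338.0064) − 0.0086 = 0.03511332
in basis points: 0.03511332 × 10⁴ = 351.1332 bp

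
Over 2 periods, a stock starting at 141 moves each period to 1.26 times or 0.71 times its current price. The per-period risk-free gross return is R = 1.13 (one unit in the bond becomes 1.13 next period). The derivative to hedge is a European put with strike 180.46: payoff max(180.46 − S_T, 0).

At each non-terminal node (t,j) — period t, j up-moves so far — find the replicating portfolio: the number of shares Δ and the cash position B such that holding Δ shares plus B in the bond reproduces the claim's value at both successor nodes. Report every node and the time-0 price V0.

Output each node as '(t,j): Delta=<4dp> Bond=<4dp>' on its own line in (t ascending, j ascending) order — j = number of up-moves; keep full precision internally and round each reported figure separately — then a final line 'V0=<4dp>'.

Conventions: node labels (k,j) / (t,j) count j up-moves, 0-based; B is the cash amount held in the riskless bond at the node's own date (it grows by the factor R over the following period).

(0,0): Delta=-0.6219 Bond=107.8277
(1,0): Delta=-1.0000 Bond=159.6991
(1,1): Delta=-0.5559 Bond=110.1287
V0=20.1429

Arbitrage-free pricing uses the up-move probability p* = (R−d)/(u−d) = 0.7636, discounting each step at R = 1.13.
Expiry values: V(2,0)=109.3819, V(2,1)=54.3214, V(2,2)=0.0000
  t=1,j=0: stock 100.1100 → up 126.1386 (V=54.3214), down 71.0781 (V=109.3819). Price 59.5891; hedge Δ=-1.0000, bond B=159.6991.
  t=1,j=1: stock 177.6600 → up 223.8516 (V=0.0000), down 126.1386 (V=54.3214). Price 11.3625; hedge Δ=-0.5559, bond B=110.1287.
  t=0,j=0: stock 141.0000 → up 177.6600 (V=11.3625), down 100.1100 (V=59.5891). Price 20.1429; hedge Δ=-0.6219, bond B=107.8277.
Verification: the root portfolio costs Δ(0,0)·S0 + B(0,0) = 20.1429, matching V0.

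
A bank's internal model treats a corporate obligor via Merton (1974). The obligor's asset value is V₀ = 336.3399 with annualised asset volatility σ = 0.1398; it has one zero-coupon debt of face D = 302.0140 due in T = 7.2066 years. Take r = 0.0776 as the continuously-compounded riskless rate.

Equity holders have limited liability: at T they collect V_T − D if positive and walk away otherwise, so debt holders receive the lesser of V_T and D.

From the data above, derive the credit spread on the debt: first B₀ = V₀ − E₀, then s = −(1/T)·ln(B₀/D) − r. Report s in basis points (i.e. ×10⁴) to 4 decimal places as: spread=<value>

With assets at 336.3399 and a single debt payment of 302.0140 at 7.2066 years:
d₁ = [ln(V₀/D) + (r + σ²/2)T] / (σ√T)
   = [ln(336.3399/302.0140) + (0.0776 + 0.5·0.1398²)·7.2066] / (0.1398·√7.2066)
   = [0.107649 + 0.629655] / 0.375295 = 1.964601
d₂ = d₁ − σ√T = 1.964601 − 0.375295 = 1.589306
N(d₁) = 0.975270,  N(d₂) = 0.944004,  e^(−rT) = 0.571648
E₀ = V₀·N(d₁) − D·e^(−rT)·N(d₂)
   = 336.3399·0.975270 − 302.0140·0.571648·0.944004 = 165.043894
B₀ = V₀ − E₀ = 336.3399 − 165.043894 = 171.296006
spread = −(1/T)·ln(B₀/D) − r = −(1/7.2066)·ln(171.296006/302.0140) − 0.0776 = 0.00108902
in basis points: 0.00108902 × 10⁴ = 10.8902 bp

spread=10.8902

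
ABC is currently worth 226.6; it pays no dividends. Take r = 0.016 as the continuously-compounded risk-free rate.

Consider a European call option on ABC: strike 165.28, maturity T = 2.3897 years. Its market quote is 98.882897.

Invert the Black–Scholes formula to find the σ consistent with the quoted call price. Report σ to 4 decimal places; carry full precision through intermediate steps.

At σ = 0.5153 the Black–Scholes value reproduces the quote:
σ√T = 0.5153·√2.3897 = 0.796584
d₁ = (ln(S/K) + (r+σ²/2)T) / (σ√T) = (ln(226.6/165.28) + (0.016+0.5153²/2)·2.3897) / 0.796584 = (0.315545 + 0.355509) / 0.796584 = 0.842414
d₂ = d₁ − σ√T = 0.842414 − 0.796584 = 0.045830
e^{−rT} = 0.962487
N(d₁) = 0.800222,  N(d₂) = 0.518277
V = S·N(d₁) − K·e^{−rT}·N(d₂) = 181.330279 − 82.447382 = 98.882897 (the observed quote) — the price is monotone increasing in volatility, hence this σ is the only solution

sigma = 0.5153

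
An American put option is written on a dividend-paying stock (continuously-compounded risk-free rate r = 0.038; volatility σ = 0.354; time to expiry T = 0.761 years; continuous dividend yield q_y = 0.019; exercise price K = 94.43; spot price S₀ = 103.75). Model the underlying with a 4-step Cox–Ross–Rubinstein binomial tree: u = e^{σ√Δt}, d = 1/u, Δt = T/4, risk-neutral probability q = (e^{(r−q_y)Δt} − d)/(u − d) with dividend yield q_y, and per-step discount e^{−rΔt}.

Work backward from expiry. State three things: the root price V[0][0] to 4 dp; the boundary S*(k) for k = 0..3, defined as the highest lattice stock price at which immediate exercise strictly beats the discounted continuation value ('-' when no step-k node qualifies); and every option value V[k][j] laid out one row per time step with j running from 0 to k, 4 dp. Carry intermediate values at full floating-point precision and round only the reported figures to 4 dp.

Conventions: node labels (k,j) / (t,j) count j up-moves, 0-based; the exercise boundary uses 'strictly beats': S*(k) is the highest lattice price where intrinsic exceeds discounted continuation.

price = 7.8497
boundary = - - - 65.2852
tree:
7.8497
12.6628 2.6107
19.7269 4.9914 0.0000
29.1448 9.5428 0.0000 0.0000
38.4856 18.2445 0.0000 0.0000 0.0000

Δt=0.19025  u=1.16697  d=0.85692  q=0.47315  discount=0.99280
step 4 (expiry): payoffs max(K−S,0) = 38.4856 18.2445 0.0000 0.0000 0.0000
step 3: (k=3,j=0): S=65.2852, K−S=29.1448, hold=28.7002 ⇒ V=29.1448 exercise | (k=3,j=1): S=88.9058, K−S=5.5242, hold=9.5428 ⇒ V=9.5428 continue | (k=3,j=2): S=121.0726, K−S=0.0000, hold=0.0000 ⇒ V=0.0000 continue | (k=3,j=3): S=164.8776, K−S=0.0000, hold=0.0000 ⇒ V=0.0000 continue  boundary S*=65.2852
step 2: (k=2,j=0): S=76.1855, K−S=18.2445, hold=19.7269 ⇒ V=19.7269 continue | (k=2,j=1): S=103.7500, K−S=0.0000, hold=4.9914 ⇒ V=4.9914 continue | (k=2,j=2): S=141.2875, K−S=0.0000, hold=0.0000 ⇒ V=0.0000 continue  boundary S*=-
step 1: (k=1,j=0): S=88.9058, K−S=5.5242, hold=12.6628 ⇒ V=12.6628 continue | (k=1,j=1): S=121.0726, K−S=0.0000, hold=2.6107 ⇒ V=2.6107 continue  boundary S*=-
step 0: (k=0,j=0): S=103.7500, K−S=0.0000, hold=7.8497 ⇒ V=7.8497 continue  boundary S*=-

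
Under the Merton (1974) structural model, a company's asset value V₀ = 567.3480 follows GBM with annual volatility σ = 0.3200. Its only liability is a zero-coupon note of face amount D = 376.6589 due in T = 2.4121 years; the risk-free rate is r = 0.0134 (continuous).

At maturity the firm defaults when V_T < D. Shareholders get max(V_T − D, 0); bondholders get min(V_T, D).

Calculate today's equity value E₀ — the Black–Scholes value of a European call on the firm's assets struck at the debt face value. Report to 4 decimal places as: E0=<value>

E0=225.3909

Apply the equity-as-call identities (strike 376.6589, horizon 2.4121 years):
d₁ = [ln(V₀/D) + (r + σ²/2)T] / (σ√T)
   = [ln(567.3480/376.6589) + (0.0134 + 0.5·0.3200²)·2.4121] / (0.3200·√2.4121)
   = [0.409633 + 0.155822] / 0.496990 = 1.137758
d₂ = d₁ − σ√T = 1.137758 − 0.496990 = 0.640768
N(d₁) = 0.872389,  N(d₂) = 0.739163,  e^(−rT) = 0.968195
E₀ = V₀·N(d₁) − D·e^(−rT)·N(d₂)
   = 567.3480·0.872389 − 376.6589·0.968195·0.739163 = 225.390858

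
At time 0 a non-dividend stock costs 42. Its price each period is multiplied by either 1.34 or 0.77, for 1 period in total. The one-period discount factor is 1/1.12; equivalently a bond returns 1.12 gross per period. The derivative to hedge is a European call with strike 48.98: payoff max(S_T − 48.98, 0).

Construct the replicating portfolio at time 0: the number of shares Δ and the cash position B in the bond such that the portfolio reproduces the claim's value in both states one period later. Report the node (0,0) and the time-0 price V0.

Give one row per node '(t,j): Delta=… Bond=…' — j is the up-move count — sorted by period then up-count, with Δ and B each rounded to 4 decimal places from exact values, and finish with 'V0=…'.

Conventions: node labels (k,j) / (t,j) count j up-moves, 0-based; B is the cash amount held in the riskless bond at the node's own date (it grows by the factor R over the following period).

(0,0): Delta=0.3049 Bond=-8.8048
V0=4.0022

Risk-neutral probability p* = (R−d)/(u−d) = (1.12−0.77)/(1.34−0.77) = 0.6140.
At maturity the claim pays: V(1,0)=0.0000, V(1,1)=7.3000
Node (0,0) S=42.0000: V=(p*·7.3000+(1−p*)·0.0000)/1.12=4.0022; Δ=(7.3000−0.0000)/(56.2800−32.3400)=0.3049; B=V−Δ·S=-8.8048
Sanity check at the root: Δ(0,0)·S0 + B(0,0) reproduces V0 = 4.0022.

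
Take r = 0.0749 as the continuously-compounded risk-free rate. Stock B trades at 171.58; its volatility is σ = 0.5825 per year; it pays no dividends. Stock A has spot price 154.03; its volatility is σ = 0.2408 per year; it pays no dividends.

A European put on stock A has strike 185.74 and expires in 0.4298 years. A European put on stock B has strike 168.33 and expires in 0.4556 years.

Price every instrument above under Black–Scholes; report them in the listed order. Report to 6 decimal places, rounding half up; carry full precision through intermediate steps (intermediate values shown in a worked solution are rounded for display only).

[stock A put K=185.74]
σ√T = 0.2408·√0.4298 = 0.157866
d₁ = (ln(S/K) + (r+σ²/2)T) / (σ√T) = (ln(154.03/185.74) + (0.0749+0.2408²/2)·0.4298) / 0.157866 = (-0.187200 + 0.044653) / 0.157866 = -0.902963
d₂ = d₁ − σ√T = -0.902963 − 0.157866 = -1.060830
e^{−rT} = 0.968321
N(−d₁) = 0.816727,  N(−d₂) = 0.855616
price = K·e^{−rT}·N(−d₂) − S·N(−d₁) = 153.887620 − 125.800503 = 28.087117
[stock B put K=168.33]
σ√T = 0.5825·√0.4556 = 0.393177
d₁ = (ln(S/K) + (r+σ²/2)T) / (σ√T) = (ln(171.58/168.33) + (0.0749+0.5825²/2)·0.4556) / 0.393177 = (0.019123 + 0.111418) / 0.393177 = 0.332018
d₂ = d₁ − σ√T = 0.332018 − 0.393177 = -0.061159
e^{−rT} = 0.966451
N(−d₁) = 0.369938,  N(−d₂) = 0.524384
price = K·e^{−rT}·N(−d₂) − S·N(−d₁) = 85.308166 − 63.473942 = 21.834224

price(stock A put K=185.74) = 28.087117
price(stock B put K=168.33) = 21.834224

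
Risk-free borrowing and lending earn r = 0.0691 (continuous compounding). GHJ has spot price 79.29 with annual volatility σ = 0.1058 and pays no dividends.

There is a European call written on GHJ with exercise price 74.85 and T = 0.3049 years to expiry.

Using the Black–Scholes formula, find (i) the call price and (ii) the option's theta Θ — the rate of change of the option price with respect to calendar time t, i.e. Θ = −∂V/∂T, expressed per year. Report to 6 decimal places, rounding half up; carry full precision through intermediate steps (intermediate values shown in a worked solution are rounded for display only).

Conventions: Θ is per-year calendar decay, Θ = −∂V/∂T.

σ√T = 0.1058·√0.3049 = 0.058420
d₁ = (ln(S/K) + (r+σ²/2)T) / (σ√T) = (ln(79.29/74.85) + (0.0691+0.1058²/2)·0.3049) / 0.058420 = (0.057626 + 0.022775) / 0.058420 = 1.376249
d₂ = d₁ − σ√T = 1.376249 − 0.058420 = 1.317828
e^{−rT} = 0.979152
N(d₁) = 0.915628,  N(d₂) = 0.906219
Call price V = S·N(d₁) − K·e^{−rT}·N(d₂) = 72.600117 − 66.416380 = 6.183738
φ(d₁) = (1/√(2π))·e^{−d₁²/2} = 0.154746
Θ = −S·φ(d₁)·σ/(2√T) − r·K·e^{−rT}·N(d₂) = −1.175481 − 4.589372 = -5.764852

price = 6.183738
Θ = -5.764852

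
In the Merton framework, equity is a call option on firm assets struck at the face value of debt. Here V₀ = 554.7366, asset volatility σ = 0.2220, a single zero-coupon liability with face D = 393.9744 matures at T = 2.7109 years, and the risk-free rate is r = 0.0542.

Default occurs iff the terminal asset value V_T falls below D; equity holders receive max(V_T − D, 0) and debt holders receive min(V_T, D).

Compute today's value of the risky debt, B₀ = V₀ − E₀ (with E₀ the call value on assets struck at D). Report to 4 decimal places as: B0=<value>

B0=333.5553

With assets at 554.7366 and a single debt payment of 393.9744 at 2.7109 years:
d₁ = [ln(V₀/D) + (r + σ²/2)T] / (σ√T)
   = [ln(554.7366/393.9744) + (0.0542 + 0.5·0.2220²)·2.7109] / (0.2220·√2.7109)
   = [0.342207 + 0.213733] / 0.365519 = 1.520962
d₂ = d₁ − σ√T = 1.520962 − 0.365519 = 1.155443
N(d₁) = 0.935865,  N(d₂) = 0.876046,  e^(−rT) = 0.863354
E₀ = V₀·N(d₁) − D·e^(−rT)·N(d₂)
   = 554.7366·0.935865 − 393.9744·0.863354·0.876046 = 221.181262
B₀ = V₀ − E₀ = 554.7366 − 221.181262 = 333.555338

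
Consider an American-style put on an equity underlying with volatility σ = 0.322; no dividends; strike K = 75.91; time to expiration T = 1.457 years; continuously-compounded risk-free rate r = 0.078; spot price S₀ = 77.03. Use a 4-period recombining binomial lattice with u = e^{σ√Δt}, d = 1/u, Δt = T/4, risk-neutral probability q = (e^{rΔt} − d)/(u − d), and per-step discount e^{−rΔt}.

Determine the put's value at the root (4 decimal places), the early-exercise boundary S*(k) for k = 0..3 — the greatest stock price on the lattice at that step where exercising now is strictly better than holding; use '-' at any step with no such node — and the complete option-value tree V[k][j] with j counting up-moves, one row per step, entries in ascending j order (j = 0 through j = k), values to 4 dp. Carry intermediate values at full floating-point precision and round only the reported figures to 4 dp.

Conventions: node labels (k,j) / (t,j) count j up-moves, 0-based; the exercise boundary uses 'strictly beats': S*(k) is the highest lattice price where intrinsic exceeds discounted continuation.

Δt=0.36425  u=1.21451  d=0.82338  q=0.52525  discount=0.97199
step 4 (expiry): payoffs max(K−S,0) = 40.5052 23.6871 0.0000 0.0000 0.0000
step 3: (k=3,j=0): S=42.9993, K−S=32.9107, hold=30.7843 ⇒ V=32.9107 exercise | (k=3,j=1): S=63.4250, K−S=12.4850, hold=10.9304 ⇒ V=12.4850 exercise | (k=3,j=2): S=93.5534, K−S=0.0000, hold=0.0000 ⇒ V=0.0000 continue | (k=3,j=3): S=137.9934, K−S=0.0000, hold=0.0000 ⇒ V=0.0000 continue  boundary S*=63.4250
step 2: (k=2,j=0): S=52.2229, K−S=23.6871, hold=21.5607 ⇒ V=23.6871 exercise | (k=2,j=1): S=77.0300, K−S=0.0000, hold=5.7612 ⇒ V=5.7612 continue | (k=2,j=2): S=113.6211, K−S=0.0000, hold=0.0000 ⇒ V=0.0000 continue  boundary S*=52.2229
step 1: (k=1,j=0): S=63.4250, K−S=12.4850, hold=13.8718 ⇒ V=13.8718 continue | (k=1,j=1): S=93.5534, K−S=0.0000, hold=2.6585 ⇒ V=2.6585 continue  boundary S*=-
step 0: (k=0,j=0): S=77.0300, K−S=0.0000, hold=7.7584 ⇒ V=7.7584 continue  boundary S*=-

price = 7.7584
boundary = - - 52.2229 63.4250
tree:
7.7584
13.8718 2.6585
23.6871 5.7612 0.0000
32.9107 12.4850 0.0000 0.0000
40.5052 23.6871 0.0000 0.0000 0.0000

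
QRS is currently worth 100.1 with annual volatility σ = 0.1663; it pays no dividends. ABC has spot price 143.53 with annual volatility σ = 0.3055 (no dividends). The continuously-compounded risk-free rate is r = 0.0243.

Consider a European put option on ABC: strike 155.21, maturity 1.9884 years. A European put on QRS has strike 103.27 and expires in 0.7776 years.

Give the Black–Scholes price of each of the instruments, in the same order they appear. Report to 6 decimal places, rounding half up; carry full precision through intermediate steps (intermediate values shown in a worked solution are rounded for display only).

price(ABC put K=155.21) = 27.087627
price(QRS put K=103.27) = 6.526168

[ABC put K=155.21]
σ√T = 0.3055·√1.9884 = 0.430787
d₁ = (ln(S/K) + (r+σ²/2)T) / (σ√T) = (ln(143.53/155.21) + (0.0243+0.3055²/2)·1.9884) / 0.430787 = (-0.078235 + 0.141107) / 0.430787 = 0.145947
d₂ = d₁ − σ√T = 0.145947 − 0.430787 = -0.284841
e^{−rT} = 0.952831
N(−d₁) = 0.441982,  N(−d₂) = 0.612117
price = K·e^{−rT}·N(−d₂) − S·N(−d₁) = 90.525256 − 63.437628 = 27.087627
[QRS put K=103.27]
σ√T = 0.1663·√0.7776 = 0.146646
d₁ = (ln(S/K) + (r+σ²/2)T) / (σ√T) = (ln(100.1/103.27) + (0.0243+0.1663²/2)·0.7776) / 0.146646 = (-0.031177 + 0.029648) / 0.146646 = -0.010427
d₂ = d₁ − σ√T = -0.010427 − 0.146646 = -0.157073
e^{−rT} = 0.981282
N(−d₁) = 0.504160,  N(−d₂) = 0.562406
price = K·e^{−rT}·N(−d₂) − S·N(−d₁) = 56.992537 − 50.466369 = 6.526168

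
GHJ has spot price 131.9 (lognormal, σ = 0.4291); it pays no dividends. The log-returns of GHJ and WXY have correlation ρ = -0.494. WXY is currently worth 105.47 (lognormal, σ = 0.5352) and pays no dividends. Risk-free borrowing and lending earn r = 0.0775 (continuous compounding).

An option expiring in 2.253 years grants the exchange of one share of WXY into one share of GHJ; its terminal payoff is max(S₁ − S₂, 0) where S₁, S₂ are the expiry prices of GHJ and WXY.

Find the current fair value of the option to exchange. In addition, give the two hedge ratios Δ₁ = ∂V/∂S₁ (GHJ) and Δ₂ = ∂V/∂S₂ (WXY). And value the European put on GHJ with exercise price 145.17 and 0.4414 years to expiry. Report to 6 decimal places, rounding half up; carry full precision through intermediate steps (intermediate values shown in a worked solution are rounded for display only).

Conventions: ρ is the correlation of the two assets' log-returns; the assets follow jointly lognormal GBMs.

σ_eff = √(σ₁² + σ₂² − 2ρσ₁σ₂) = √(0.4291² + 0.5352² − 2·-0.494·0.4291·0.5352) = 0.835143
d₁ = (ln(S₁/S₂) + (q₂ − q₁ + σ_eff²/2)T) / (σ_eff√T) = (ln(131.9/105.47) + (0.0 − 0.0 + 0.348732)·2.253) / 1.253550 = 0.805162
d₂ = d₁ − σ_eff√T = 0.805162 − 1.253550 = -0.448387
N(d₁) = 0.789637,  N(d₂) = 0.326937
V = S₁·e^{−q₁T}·N(d₁) − S₂·e^{−q₂T}·N(d₂) = 104.153119 − 34.482023 = 69.671096
Δ₁ = e^{−q₁T}·N(d₁) = 0.789637;  Δ₂ = −e^{−q₂T}·N(d₂) = -0.326937
[vanilla: GHJ put K=145.17]
σ√T = 0.4291·√0.4414 = 0.285085
d₁ = (ln(S/K) + (r+σ²/2)T) / (σ√T) = (ln(131.9/145.17) + (0.0775+0.4291²/2)·0.4414) / 0.285085 = (-0.095861 + 0.074845) / 0.285085 = -0.073719
d₂ = d₁ − σ√T = -0.073719 − 0.285085 = -0.358804
e^{−rT} = 0.966370
N(−d₁) = 0.529383,  N(−d₂) = 0.640129
price = K·e^{−rT}·N(−d₂) − S·N(−d₁) = 89.802391 − 69.825605 = 19.976785

exchange price = 69.671096
Δ1 = 0.789637
Δ2 = -0.326937
price(GHJ put K=145.17) = 19.976785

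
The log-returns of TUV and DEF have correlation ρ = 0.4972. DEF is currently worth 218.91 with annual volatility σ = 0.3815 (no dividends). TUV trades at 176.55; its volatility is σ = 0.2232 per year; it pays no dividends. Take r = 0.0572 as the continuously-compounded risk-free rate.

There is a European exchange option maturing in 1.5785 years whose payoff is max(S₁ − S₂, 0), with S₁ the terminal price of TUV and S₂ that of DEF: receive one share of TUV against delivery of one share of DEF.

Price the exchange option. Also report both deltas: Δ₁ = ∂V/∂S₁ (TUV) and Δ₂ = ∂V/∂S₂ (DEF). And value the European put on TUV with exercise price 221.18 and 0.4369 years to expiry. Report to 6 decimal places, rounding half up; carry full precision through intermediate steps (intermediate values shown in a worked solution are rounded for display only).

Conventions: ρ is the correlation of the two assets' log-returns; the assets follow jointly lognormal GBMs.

σ_eff = √(σ₁² + σ₂² − 2ρσ₁σ₂) = √(0.2232² + 0.3815² − 2·0.4972·0.2232·0.3815) = 0.332696
d₁ = (ln(S₁/S₂) + (q₂ − q₁ + σ_eff²/2)T) / (σ_eff√T) = (ln(176.55/218.91) + (0.0 − 0.0 + 0.055343)·1.5785) / 0.417994 = -0.305500
d₂ = d₁ − σ_eff√T = -0.305500 − 0.417994 = -0.723494
N(d₁) = 0.379993,  N(d₂) = 0.234688
V = S₁·e^{−q₁T}·N(d₁) − S₂·e^{−q₂T}·N(d₂) = 67.087684 − 51.375596 = 15.712087
Δ₁ = e^{−q₁T}·N(d₁) = 0.379993;  Δ₂ = −e^{−q₂T}·N(d₂) = -0.234688
[vanilla: TUV put K=221.18]
σ√T = 0.2232·√0.4369 = 0.147532
d₁ = (ln(S/K) + (r+σ²/2)T) / (σ√T) = (ln(176.55/221.18) + (0.0572+0.2232²/2)·0.4369) / 0.147532 = (-0.225373 + 0.035873) / 0.147532 = -1.284465
d₂ = d₁ − σ√T = -1.284465 − 0.147532 = -1.431997
e^{−rT} = 0.975319
N(−d₁) = 0.900510,  N(−d₂) = 0.923928
price = K·e^{−rT}·N(−d₂) − S·N(−d₁) = 199.310642 − 158.985103 = 40.325539

exchange price = 15.712087
Δ1 = 0.379993
Δ2 = -0.234688
price(TUV put K=221.18) = 40.325539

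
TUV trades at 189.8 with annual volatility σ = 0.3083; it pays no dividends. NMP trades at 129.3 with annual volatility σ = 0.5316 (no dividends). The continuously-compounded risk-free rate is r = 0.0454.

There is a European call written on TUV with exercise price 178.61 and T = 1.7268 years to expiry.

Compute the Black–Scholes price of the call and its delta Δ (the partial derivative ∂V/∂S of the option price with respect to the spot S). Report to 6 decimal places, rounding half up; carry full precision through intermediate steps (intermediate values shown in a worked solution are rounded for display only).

σ√T = 0.3083·√1.7268 = 0.405130
d₁ = (ln(S/K) + (r+σ²/2)T) / (σ√T) = (ln(189.8/178.61) + (0.0454+0.3083²/2)·1.7268) / 0.405130 = (0.060766 + 0.160462) / 0.405130 = 0.546067
d₂ = d₁ − σ√T = 0.546067 − 0.405130 = 0.140937
e^{−rT} = 0.924598
N(d₁) = 0.707490,  N(d₂) = 0.556040
Call price V = S·N(d₁) − K·e^{−rT}·N(d₂) = 134.281607 − 91.825772 = 42.455836
Δ = N(d₁) = 0.707490

price = 42.455836
Δ = 0.707490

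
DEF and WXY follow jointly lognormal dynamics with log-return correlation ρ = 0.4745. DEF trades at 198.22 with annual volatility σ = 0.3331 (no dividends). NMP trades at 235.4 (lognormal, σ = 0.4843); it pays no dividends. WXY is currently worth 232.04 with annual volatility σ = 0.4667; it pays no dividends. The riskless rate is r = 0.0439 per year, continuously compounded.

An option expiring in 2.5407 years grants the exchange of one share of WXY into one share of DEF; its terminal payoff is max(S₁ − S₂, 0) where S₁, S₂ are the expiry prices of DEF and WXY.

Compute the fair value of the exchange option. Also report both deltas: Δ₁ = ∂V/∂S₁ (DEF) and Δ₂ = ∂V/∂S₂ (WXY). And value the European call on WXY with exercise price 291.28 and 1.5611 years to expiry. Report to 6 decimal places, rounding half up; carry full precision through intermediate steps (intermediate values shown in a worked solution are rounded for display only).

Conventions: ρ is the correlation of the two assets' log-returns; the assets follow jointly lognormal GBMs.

σ_eff = √(σ₁² + σ₂² − 2ρσ₁σ₂) = √(0.3331² + 0.4667² − 2·0.4745·0.3331·0.4667) = 0.425717
d₁ = (ln(S₁/S₂) + (q₂ − q₁ + σ_eff²/2)T) / (σ_eff√T) = (ln(198.22/232.04) + (0.0 − 0.0 + 0.090618)·2.5407) / 0.678575 = 0.107136
d₂ = d₁ − σ_eff√T = 0.107136 − 0.678575 = -0.571439
N(d₁) = 0.542659,  N(d₂) = 0.283851
V = S₁·e^{−q₁T}·N(d₁) − S₂·e^{−q₂T}·N(d₂) = 107.565949 − 65.864793 = 41.701156
Δ₁ = e^{−q₁T}·N(d₁) = 0.542659;  Δ₂ = −e^{−q₂T}·N(d₂) = -0.283851
[vanilla: WXY call K=291.28]
σ√T = 0.4667·√1.5611 = 0.583114
d₁ = (ln(S/K) + (r+σ²/2)T) / (σ√T) = (ln(232.04/291.28) + (0.0439+0.4667²/2)·1.5611) / 0.583114 = (-0.227375 + 0.238543) / 0.583114 = 0.019152
d₂ = d₁ − σ√T = 0.019152 − 0.583114 = -0.563962
e^{−rT} = 0.933763
N(d₁) = 0.507640,  N(d₂) = 0.286390
price = S·N(d₁) − K·e^{−rT}·N(d₂) = 117.792802 − 77.894272 = 39.898530

exchange price = 41.701156
Δ1 = 0.542659
Δ2 = -0.283851
price(WXY call K=291.28) = 39.898530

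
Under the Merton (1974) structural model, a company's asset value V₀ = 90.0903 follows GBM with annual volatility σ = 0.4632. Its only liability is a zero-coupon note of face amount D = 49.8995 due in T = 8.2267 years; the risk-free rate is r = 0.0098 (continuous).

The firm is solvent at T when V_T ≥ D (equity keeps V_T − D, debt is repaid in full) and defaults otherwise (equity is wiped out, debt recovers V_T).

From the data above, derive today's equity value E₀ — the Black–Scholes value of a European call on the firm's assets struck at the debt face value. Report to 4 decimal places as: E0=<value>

E0=59.0719

Apply the equity-as-call identities (strike 49.8995, horizon 8.2267 years):
d₁ = [ln(V₀/D) + (r + σ²/2)T] / (σ√T)
   = [ln(90.0903/49.8995) + (0.0098 + 0.5·0.4632²)·8.2267] / (0.4632·√8.2267)
   = [0.590802 + 0.963158] / 1.328561 = 1.169657
d₂ = d₁ − σ√T = 1.169657 − 1.328561 = -0.158904
N(d₁) = 0.878930,  N(d₂) = 0.436872,  e^(−rT) = 0.922543
E₀ = V₀·N(d₁) − D·e^(−rT)·N(d₂)
   = 90.0903·0.878930 − 49.8995·0.922543·0.436872 = 59.071945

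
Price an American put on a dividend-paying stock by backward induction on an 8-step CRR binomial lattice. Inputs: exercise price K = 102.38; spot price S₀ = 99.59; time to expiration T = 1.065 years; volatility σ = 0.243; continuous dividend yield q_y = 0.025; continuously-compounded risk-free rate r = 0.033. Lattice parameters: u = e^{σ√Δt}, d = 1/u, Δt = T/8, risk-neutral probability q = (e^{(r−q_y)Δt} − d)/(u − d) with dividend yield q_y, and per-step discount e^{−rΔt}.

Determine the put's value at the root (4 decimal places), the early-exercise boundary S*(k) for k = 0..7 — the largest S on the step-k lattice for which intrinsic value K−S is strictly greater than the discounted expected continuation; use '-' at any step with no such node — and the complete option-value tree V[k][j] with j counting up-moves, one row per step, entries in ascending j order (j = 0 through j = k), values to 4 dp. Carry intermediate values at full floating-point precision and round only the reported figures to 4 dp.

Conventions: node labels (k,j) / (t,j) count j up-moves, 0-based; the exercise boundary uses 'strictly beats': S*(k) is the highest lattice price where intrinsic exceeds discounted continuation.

params: Δt=0.13312 u=1.09271 d=0.91516 q=0.48385 e^(-rΔt)=0.99562
t_8 payoffs: 53.3826 43.8762 32.5255 18.9725 2.7900 0.0000 0.0000 0.0000 0.0000
t_7: node(7,0) S=53.5400 payoff=48.8400 vs cont=48.5691 → 48.8400 [stop]  node(7,1) S=63.9277 payoff=38.4523 vs cont=38.2159 → 38.4523 [stop]  node(7,2) S=76.3308 payoff=26.0492 vs cont=25.8540 → 26.0492 [stop]  node(7,3) S=91.1403 payoff=11.2397 vs cont=11.0937 → 11.2397 [stop]  node(7,4) S=108.8231 payoff=0.0000 vs cont=1.4337 → 1.4337 [wait]  node(7,5) S=129.9366 payoff=0.0000 vs cont=0.0000 → 0.0000 [wait]  node(7,6) S=155.1466 payoff=0.0000 vs cont=0.0000 → 0.0000 [wait]  node(7,7) S=185.2477 payoff=0.0000 vs cont=0.0000 → 0.0000 [wait]  ⇒ S*(7)=91.1403
t_6: node(6,0) S=58.5038 payoff=43.8762 vs cont=43.6218 → 43.8762 [stop]  node(6,1) S=69.8545 payoff=32.5255 vs cont=32.3088 → 32.5255 [stop]  node(6,2) S=83.4075 payoff=18.9725 vs cont=18.8008 → 18.9725 [stop]  node(6,3) S=99.5900 payoff=2.7900 vs cont=6.4666 → 6.4666 [wait]  node(6,4) S=118.9122 payoff=0.0000 vs cont=0.7368 → 0.7368 [wait]  node(6,5) S=141.9832 payoff=0.0000 vs cont=0.0000 → 0.0000 [wait]  node(6,6) S=169.5304 payoff=0.0000 vs cont=0.0000 → 0.0000 [wait]  ⇒ S*(6)=83.4075
t_5: node(5,0) S=63.9277 payoff=38.4523 vs cont=38.2159 → 38.4523 [stop]  node(5,1) S=76.3308 payoff=26.0492 vs cont=25.8540 → 26.0492 [stop]  node(5,2) S=91.1403 payoff=11.2397 vs cont=12.8649 → 12.8649 [wait]  node(5,3) S=108.8231 payoff=0.0000 vs cont=3.6780 → 3.6780 [wait]  node(5,4) S=129.9366 payoff=0.0000 vs cont=0.3786 → 0.3786 [wait]  node(5,5) S=155.1466 payoff=0.0000 vs cont=0.0000 → 0.0000 [wait]  ⇒ S*(5)=76.3308
t_4: node(4,0) S=69.8545 payoff=32.5255 vs cont=32.3088 → 32.5255 [stop]  node(4,1) S=83.4075 payoff=18.9725 vs cont=19.5837 → 19.5837 [wait]  node(4,2) S=99.5900 payoff=2.7900 vs cont=8.3829 → 8.3829 [wait]  node(4,3) S=118.9122 payoff=0.0000 vs cont=2.0725 → 2.0725 [wait]  node(4,4) S=141.9832 payoff=0.0000 vs cont=0.1946 → 0.1946 [wait]  ⇒ S*(4)=69.8545
t_3: node(3,0) S=76.3308 payoff=26.0492 vs cont=26.1485 → 26.1485 [wait]  node(3,1) S=91.1403 payoff=11.2397 vs cont=14.1021 → 14.1021 [wait]  node(3,2) S=108.8231 payoff=0.0000 vs cont=5.3063 → 5.3063 [wait]  node(3,3) S=129.9366 payoff=0.0000 vs cont=1.1588 → 1.1588 [wait]  ⇒ S*(3)=-
t_2: node(2,0) S=83.4075 payoff=18.9725 vs cont=20.2308 → 20.2308 [wait]  node(2,1) S=99.5900 payoff=2.7900 vs cont=9.8031 → 9.8031 [wait]  node(2,2) S=118.9122 payoff=0.0000 vs cont=3.2850 → 3.2850 [wait]  ⇒ S*(2)=-
t_1: node(1,0) S=91.1403 payoff=11.2397 vs cont=15.1188 → 15.1188 [wait]  node(1,1) S=108.8231 payoff=0.0000 vs cont=6.6202 → 6.6202 [wait]  ⇒ S*(1)=-
t_0: node(0,0) S=99.5900 payoff=2.7900 vs cont=10.9585 → 10.9585 [wait]  ⇒ S*(0)=-

price = 10.9585
boundary = - - - - 69.8545 76.3308 83.4075 91.1403
tree:
10.9585
15.1188 6.6202
20.2308 9.8031 3.2850
26.1485 14.1021 5.3063 1.1588
32.5255 19.5837 8.3829 2.0725 0.1946
38.4523 26.0492 12.8649 3.6780 0.3786 0.0000
43.8762 32.5255 18.9725 6.4666 0.7368 0.0000 0.0000
48.8400 38.4523 26.0492 11.2397 1.4337 0.0000 0.0000 0.0000
53.3826 43.8762 32.5255 18.9725 2.7900 0.0000 0.0000 0.0000 0.0000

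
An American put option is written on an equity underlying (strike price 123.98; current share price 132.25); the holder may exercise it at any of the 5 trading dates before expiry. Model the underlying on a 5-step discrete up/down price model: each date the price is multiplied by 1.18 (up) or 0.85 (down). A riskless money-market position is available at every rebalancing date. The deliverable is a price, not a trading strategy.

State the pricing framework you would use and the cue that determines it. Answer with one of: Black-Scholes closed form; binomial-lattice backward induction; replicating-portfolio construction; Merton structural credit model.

framework: binomial-lattice backward induction

Key observation: the exercise right at every one of the 5 steps is what matters: each node needs max(123.98 − S, continuation), which only the stepwise tree valuation starting from spot 132.25 delivers.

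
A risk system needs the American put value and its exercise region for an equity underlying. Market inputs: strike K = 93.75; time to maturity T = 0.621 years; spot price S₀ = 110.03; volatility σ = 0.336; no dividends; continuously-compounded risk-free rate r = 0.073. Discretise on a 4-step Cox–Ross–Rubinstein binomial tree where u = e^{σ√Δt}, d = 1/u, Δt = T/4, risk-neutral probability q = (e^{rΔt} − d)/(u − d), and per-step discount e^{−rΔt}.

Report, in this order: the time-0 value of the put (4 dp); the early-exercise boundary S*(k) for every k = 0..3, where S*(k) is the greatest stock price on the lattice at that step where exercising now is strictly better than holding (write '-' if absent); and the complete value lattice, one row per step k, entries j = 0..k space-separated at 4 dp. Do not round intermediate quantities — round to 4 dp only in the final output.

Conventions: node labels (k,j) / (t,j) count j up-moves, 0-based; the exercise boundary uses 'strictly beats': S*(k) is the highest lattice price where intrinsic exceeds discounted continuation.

Δt=0.15525  u=1.14155  d=0.87600  q=0.50987  discount=0.98873
step 4 (expiry): payoffs max(K−S,0) = 28.9573 9.3158 0.0000 0.0000 0.0000
step 3: (k=3,j=0): S=73.9643, K−S=19.7857, hold=18.7292 ⇒ V=19.7857 exercise | (k=3,j=1): S=96.3862, K−S=0.0000, hold=4.5145 ⇒ V=4.5145 continue | (k=3,j=2): S=125.6051, K−S=0.0000, hold=0.0000 ⇒ V=0.0000 continue | (k=3,j=3): S=163.6816, K−S=0.0000, hold=0.0000 ⇒ V=0.0000 continue  boundary S*=73.9643
step 2: (k=2,j=0): S=84.4342, K−S=9.3158, hold=11.8641 ⇒ V=11.8641 continue | (k=2,j=1): S=110.0300, K−S=0.0000, hold=2.1877 ⇒ V=2.1877 continue | (k=2,j=2): S=143.3850, K−S=0.0000, hold=0.0000 ⇒ V=0.0000 continue  boundary S*=-
step 1: (k=1,j=0): S=96.3862, K−S=0.0000, hold=6.8523 ⇒ V=6.8523 continue | (k=1,j=1): S=125.6051, K−S=0.0000, hold=1.0602 ⇒ V=1.0602 continue  boundary S*=-
step 0: (k=0,j=0): S=110.0300, K−S=0.0000, hold=3.8551 ⇒ V=3.8551 continue  boundary S*=-

price = 3.8551
boundary = - - - 73.9643
tree:
3.8551
6.8523 1.0602
11.8641 2.1877 0.0000
19.7857 4.5145 0.0000 0.0000
28.9573 9.3158 0.0000 0.0000 0.0000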